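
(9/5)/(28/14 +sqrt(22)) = 0.27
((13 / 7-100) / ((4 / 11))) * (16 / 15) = -10076 / 35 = -287.89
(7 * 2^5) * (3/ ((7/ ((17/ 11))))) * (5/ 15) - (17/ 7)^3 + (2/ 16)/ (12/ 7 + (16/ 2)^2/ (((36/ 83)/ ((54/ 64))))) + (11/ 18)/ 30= 21092084351/ 600020190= 35.15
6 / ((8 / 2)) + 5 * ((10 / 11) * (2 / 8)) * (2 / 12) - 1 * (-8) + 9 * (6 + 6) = 15535 / 132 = 117.69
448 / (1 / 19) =8512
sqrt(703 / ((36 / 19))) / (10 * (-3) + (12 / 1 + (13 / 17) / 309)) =-33269 * sqrt(37) / 189082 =-1.07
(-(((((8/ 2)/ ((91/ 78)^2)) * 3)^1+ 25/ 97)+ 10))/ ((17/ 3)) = -271977/ 80801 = -3.37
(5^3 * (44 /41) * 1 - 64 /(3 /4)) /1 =6004 /123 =48.81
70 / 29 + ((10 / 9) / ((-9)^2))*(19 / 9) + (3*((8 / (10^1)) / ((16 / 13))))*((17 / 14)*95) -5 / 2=2396208613 / 10655064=224.89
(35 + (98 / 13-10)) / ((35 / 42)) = 39.05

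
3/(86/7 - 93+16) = -7/151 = -0.05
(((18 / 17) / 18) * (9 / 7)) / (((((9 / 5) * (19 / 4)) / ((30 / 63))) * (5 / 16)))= 640 / 47481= 0.01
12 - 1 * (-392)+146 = 550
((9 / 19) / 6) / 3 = 1 / 38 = 0.03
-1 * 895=-895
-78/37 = -2.11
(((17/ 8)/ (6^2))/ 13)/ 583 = 0.00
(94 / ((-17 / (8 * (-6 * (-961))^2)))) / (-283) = 5196749.22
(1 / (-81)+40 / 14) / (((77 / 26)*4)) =20969 / 87318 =0.24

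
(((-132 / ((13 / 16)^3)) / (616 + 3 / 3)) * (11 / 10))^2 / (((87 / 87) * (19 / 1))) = 8842867900416 / 872818718415475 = 0.01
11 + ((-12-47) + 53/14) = -619/14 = -44.21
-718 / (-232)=359 / 116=3.09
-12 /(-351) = 4 /117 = 0.03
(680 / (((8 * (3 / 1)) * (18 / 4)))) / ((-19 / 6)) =-340 / 171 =-1.99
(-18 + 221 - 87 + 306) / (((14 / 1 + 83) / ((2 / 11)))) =844 / 1067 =0.79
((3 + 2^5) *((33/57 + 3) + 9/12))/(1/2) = 11515/38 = 303.03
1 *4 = 4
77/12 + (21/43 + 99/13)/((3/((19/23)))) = 1334269/154284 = 8.65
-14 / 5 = -2.80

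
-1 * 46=-46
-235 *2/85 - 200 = -205.53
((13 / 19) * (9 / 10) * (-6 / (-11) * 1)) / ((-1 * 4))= -351 / 4180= -0.08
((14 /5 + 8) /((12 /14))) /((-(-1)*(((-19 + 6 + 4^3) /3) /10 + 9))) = 126 /107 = 1.18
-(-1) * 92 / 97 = 92 / 97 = 0.95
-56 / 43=-1.30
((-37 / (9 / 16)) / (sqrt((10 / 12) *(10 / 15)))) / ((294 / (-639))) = 21016 *sqrt(5) / 245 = 191.81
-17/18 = -0.94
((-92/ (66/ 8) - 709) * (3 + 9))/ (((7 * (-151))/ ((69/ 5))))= 187404/ 1661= 112.83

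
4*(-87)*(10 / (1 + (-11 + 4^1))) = 580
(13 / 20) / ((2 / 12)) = 39 / 10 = 3.90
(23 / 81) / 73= 0.00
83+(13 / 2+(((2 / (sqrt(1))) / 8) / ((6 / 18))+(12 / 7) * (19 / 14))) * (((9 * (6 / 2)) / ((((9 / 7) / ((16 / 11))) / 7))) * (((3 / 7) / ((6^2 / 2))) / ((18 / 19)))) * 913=2965258 / 63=47067.59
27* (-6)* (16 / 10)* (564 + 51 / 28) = -5133132 / 35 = -146660.91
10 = 10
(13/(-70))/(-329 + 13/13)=0.00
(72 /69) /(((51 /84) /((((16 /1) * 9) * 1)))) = 96768 /391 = 247.49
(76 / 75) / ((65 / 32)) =2432 / 4875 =0.50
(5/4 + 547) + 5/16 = 8777/16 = 548.56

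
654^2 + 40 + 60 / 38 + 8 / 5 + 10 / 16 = 427759.80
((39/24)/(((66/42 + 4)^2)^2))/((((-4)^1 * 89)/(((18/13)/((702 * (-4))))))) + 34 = 34946358552673/1027834075008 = 34.00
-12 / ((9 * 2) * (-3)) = 2 / 9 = 0.22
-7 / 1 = -7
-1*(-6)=6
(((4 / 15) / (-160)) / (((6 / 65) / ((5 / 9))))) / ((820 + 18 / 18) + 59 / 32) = -26 / 2132811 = -0.00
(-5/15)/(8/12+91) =-0.00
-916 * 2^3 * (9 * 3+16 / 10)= -209580.80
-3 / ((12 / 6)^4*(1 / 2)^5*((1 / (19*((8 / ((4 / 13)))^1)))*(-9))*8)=247 / 6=41.17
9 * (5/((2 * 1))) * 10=225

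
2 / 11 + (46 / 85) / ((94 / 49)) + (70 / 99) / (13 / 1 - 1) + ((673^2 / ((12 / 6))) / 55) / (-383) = -4647920204 / 454435245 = -10.23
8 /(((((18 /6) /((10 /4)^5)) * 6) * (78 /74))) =115625 /2808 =41.18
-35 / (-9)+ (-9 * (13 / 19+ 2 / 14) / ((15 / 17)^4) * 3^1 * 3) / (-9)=2419337 / 149625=16.17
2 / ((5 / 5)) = 2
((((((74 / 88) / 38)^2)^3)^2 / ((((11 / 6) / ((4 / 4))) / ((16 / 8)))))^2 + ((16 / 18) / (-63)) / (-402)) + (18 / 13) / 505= 3580236163083793528142665987306646500864385136429526951875461417076692077093301987971 / 1289287549851607826257130926572099297510959719875085950356622102712373143374749006561280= 0.00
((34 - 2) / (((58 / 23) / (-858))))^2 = 99694273536 / 841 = 118542536.90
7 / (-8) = -7 / 8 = -0.88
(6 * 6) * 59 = 2124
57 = 57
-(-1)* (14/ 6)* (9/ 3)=7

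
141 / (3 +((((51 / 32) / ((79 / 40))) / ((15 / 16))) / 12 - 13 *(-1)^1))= 33417 / 3809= 8.77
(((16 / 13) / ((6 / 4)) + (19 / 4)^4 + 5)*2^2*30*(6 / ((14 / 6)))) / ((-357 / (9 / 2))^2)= 2081955555 / 82473664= 25.24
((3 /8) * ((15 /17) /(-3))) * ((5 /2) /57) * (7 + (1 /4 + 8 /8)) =-0.04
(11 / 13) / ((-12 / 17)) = -187 / 156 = -1.20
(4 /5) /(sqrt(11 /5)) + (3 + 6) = 4*sqrt(55) /55 + 9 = 9.54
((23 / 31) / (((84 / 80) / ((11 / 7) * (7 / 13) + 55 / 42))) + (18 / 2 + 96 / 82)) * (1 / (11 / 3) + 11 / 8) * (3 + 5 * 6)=635.86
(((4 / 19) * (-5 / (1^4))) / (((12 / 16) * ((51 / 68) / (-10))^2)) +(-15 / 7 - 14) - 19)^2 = 81028.77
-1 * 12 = -12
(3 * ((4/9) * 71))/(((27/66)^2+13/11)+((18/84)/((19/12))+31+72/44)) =18281648/6589287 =2.77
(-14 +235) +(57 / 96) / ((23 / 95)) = 164461 / 736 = 223.45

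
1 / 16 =0.06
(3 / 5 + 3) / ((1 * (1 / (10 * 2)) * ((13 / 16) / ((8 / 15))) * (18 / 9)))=1536 / 65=23.63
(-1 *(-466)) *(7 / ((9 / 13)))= 42406 / 9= 4711.78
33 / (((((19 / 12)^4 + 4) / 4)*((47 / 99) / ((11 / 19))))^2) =269240042492264448 / 36269543699466025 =7.42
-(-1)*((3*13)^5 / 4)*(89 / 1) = 8029953711 / 4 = 2007488427.75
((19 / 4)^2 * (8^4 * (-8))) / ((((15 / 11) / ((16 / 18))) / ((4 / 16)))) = -16265216 / 135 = -120483.08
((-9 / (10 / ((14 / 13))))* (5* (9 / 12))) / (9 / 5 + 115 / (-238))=-112455 / 40742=-2.76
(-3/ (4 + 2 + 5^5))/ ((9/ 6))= -2/ 3131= -0.00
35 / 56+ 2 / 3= 1.29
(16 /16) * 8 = 8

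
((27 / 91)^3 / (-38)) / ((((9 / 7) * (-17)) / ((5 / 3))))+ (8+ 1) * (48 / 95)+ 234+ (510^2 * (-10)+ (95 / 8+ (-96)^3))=-4847880887170039 / 1390876760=-3485485.58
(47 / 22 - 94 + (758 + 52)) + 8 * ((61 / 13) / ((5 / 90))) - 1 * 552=240763 / 286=841.83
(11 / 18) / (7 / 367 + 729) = 4037 / 4815900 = 0.00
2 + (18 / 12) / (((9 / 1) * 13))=157 / 78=2.01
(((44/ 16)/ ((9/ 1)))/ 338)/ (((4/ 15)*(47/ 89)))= 4895/ 762528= 0.01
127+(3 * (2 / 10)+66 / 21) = 4576 / 35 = 130.74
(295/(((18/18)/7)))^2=4264225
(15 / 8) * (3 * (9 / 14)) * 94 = 19035 / 56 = 339.91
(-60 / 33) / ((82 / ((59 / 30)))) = -59 / 1353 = -0.04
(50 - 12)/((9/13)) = 494/9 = 54.89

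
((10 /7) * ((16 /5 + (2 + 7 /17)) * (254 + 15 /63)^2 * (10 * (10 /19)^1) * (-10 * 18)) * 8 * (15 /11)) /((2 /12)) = -2060995803840000 /64141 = -32132268031.99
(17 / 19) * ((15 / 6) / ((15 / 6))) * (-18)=-306 / 19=-16.11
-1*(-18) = 18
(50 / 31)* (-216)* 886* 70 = -21606967.74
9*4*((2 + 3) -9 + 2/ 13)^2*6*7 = 3780000/ 169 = 22366.86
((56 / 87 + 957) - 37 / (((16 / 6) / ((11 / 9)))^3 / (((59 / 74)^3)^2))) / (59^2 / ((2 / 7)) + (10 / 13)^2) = 287670792329861200169 / 3663533620691694600192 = 0.08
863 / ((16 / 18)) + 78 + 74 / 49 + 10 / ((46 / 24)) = 9517313 / 9016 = 1055.60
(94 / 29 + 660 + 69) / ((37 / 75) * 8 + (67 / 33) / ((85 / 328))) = 297820875 / 4791728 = 62.15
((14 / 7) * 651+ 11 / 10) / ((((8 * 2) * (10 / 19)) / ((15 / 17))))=742767 / 5440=136.54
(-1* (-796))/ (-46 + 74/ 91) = -17.62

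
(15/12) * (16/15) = 4/3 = 1.33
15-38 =-23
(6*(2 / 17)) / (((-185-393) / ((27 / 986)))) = -81 / 2422109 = -0.00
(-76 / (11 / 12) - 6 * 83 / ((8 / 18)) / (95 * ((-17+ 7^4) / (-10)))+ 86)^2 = 2448333031225 / 248259041536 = 9.86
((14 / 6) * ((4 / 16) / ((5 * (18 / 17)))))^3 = 1685159 / 1259712000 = 0.00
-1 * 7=-7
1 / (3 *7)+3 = 64 / 21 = 3.05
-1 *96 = -96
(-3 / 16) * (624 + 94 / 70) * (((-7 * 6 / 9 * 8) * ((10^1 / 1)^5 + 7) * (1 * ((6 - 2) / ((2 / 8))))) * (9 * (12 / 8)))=472792293144 / 5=94558458628.80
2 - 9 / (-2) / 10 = 49 / 20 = 2.45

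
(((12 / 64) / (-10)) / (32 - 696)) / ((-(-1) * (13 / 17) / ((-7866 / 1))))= -200583 / 690560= -0.29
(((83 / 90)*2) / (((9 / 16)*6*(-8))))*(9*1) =-83 / 135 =-0.61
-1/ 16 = -0.06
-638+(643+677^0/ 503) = 2516/ 503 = 5.00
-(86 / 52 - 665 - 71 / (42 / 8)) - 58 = 337903 / 546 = 618.87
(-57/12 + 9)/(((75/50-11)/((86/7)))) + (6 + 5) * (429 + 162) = 863902/133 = 6495.50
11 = 11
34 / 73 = 0.47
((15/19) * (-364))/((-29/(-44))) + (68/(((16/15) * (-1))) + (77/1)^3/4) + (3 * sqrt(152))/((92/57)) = 171 * sqrt(38)/46 + 125224109/1102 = 113656.41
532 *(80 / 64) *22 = 14630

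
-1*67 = -67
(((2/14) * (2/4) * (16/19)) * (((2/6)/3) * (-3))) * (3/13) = -8/1729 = -0.00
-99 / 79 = -1.25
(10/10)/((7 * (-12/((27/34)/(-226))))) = 0.00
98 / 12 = 49 / 6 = 8.17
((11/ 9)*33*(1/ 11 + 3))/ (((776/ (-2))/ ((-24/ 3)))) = 748/ 291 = 2.57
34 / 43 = 0.79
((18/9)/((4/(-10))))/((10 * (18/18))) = -0.50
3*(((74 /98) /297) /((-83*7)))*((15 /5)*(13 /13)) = -0.00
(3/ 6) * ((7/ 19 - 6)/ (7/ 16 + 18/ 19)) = -856/ 421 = -2.03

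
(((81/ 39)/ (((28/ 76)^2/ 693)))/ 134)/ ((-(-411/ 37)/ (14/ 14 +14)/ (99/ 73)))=17673114195/ 121952194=144.92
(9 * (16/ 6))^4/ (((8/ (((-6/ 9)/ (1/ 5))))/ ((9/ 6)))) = -207360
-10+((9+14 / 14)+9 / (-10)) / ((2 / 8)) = 132 / 5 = 26.40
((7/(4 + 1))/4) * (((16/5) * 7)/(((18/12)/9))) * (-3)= -141.12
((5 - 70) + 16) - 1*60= -109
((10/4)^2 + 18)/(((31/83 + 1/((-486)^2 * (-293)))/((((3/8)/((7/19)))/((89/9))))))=3760917080589/562763949160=6.68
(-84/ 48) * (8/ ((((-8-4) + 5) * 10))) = 0.20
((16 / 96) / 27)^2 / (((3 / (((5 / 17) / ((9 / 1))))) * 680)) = 1 / 1638255456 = 0.00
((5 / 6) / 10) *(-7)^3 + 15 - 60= -883 / 12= -73.58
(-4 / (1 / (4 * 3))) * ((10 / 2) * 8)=-1920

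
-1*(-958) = 958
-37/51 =-0.73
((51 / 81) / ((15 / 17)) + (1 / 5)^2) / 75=1526 / 151875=0.01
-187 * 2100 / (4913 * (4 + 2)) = -3850 / 289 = -13.32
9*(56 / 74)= 252 / 37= 6.81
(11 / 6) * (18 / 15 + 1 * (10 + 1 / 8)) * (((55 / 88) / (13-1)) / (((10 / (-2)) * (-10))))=1661 / 76800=0.02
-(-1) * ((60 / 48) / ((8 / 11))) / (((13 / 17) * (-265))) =-187 / 22048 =-0.01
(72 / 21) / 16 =3 / 14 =0.21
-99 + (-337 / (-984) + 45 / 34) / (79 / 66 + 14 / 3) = -106510085 / 1078956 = -98.72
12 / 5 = 2.40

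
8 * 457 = 3656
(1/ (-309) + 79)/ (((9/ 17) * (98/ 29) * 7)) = 6017065/ 953883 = 6.31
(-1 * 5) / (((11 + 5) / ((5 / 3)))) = -25 / 48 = -0.52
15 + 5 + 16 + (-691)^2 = 477517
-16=-16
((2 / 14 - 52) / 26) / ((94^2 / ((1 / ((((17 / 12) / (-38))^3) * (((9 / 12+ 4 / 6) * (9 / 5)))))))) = 28682691840 / 16789307899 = 1.71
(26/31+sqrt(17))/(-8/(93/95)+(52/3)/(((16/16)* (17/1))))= -1581* sqrt(17)/11308 - 663/5654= -0.69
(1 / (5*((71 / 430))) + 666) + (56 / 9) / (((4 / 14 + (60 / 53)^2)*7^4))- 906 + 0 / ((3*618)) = -115207888270 / 482471199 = -238.79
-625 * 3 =-1875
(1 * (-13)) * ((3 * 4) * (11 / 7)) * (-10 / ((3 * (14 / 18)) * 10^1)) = 5148 / 49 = 105.06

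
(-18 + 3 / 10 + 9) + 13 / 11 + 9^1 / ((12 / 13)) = 491 / 220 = 2.23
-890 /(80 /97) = -8633 /8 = -1079.12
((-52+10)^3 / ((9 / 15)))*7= -864360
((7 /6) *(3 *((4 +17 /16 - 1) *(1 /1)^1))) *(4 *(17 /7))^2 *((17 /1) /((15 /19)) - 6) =875381 /42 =20842.40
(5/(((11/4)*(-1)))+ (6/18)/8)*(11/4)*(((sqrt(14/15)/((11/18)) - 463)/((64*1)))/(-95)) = -217147/583680+ 469*sqrt(210)/5350400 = -0.37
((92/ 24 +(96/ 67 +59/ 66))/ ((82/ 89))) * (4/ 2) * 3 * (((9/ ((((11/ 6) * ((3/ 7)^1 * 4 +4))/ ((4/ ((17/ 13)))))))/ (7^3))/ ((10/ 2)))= 85095036/ 1384391855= 0.06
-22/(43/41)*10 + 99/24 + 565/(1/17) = 3233379/344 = 9399.36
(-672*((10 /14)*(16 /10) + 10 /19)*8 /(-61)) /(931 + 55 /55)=42624 /270047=0.16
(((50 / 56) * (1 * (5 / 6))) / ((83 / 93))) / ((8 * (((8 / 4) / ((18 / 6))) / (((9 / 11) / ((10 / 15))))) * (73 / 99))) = 2824875 / 10857728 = 0.26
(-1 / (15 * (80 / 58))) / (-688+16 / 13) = 377 / 5356800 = 0.00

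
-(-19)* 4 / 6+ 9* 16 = 470 / 3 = 156.67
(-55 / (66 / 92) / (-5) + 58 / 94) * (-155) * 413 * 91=-92916637.48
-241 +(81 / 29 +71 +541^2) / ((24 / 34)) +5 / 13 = 625058975 / 1508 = 414495.34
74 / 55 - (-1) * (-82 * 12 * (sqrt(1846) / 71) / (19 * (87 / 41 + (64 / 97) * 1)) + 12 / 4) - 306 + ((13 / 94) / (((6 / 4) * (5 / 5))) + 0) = -312.83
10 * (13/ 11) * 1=130/ 11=11.82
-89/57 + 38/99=-2215/1881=-1.18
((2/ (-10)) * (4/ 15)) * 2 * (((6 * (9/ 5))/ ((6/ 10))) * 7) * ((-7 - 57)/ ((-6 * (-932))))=0.15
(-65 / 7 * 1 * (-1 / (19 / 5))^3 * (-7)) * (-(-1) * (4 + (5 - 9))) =0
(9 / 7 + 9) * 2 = 144 / 7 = 20.57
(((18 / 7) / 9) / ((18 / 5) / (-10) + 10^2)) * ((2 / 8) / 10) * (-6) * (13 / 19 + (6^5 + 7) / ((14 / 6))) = -3327915 / 2319121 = -1.43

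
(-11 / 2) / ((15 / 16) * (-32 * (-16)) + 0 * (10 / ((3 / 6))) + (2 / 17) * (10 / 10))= -17 / 1484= -0.01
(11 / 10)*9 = 9.90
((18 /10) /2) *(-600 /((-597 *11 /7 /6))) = 7560 /2189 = 3.45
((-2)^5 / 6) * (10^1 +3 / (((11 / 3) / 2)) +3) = -2576 / 33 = -78.06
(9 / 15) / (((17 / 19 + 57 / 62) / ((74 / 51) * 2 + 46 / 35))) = 1.39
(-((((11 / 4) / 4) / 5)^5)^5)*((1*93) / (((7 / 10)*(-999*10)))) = 3358758842450395383296737781 / 880626901725531439450030080000000000000000000000000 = 0.00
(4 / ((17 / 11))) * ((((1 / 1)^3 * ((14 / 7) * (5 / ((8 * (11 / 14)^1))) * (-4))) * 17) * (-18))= 5040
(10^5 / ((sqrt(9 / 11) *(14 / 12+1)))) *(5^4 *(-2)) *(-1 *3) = 750000000 *sqrt(11) / 13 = 191343737.91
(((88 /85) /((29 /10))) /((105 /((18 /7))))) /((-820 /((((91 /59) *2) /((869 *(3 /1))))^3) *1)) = -984256 /55723190332238260425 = -0.00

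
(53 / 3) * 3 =53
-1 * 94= -94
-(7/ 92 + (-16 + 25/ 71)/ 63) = 70901/ 411516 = 0.17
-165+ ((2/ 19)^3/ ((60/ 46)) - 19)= -18930748/ 102885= -184.00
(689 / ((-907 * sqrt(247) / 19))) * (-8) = 424 * sqrt(247) / 907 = 7.35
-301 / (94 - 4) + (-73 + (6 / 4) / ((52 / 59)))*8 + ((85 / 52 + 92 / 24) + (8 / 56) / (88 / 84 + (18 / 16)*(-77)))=-1470584519 / 2587860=-568.26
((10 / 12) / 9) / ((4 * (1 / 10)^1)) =0.23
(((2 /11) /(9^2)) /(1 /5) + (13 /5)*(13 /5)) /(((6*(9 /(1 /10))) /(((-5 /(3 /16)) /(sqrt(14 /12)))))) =-86188*sqrt(42) /1804275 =-0.31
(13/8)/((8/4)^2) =13/32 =0.41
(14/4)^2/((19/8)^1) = 5.16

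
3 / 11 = 0.27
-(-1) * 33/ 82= 33/ 82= 0.40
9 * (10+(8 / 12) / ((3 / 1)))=92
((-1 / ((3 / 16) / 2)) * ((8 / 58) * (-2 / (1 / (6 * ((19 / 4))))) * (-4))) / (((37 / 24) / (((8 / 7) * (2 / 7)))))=-3735552 / 52577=-71.05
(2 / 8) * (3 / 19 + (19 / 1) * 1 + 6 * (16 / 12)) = 129 / 19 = 6.79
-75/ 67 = -1.12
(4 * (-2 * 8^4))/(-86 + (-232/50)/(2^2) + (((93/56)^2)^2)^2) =79230821641433907200/70851569503520839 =1118.26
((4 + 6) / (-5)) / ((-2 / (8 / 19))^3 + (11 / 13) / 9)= 14976 / 801799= 0.02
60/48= 5/4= 1.25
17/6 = 2.83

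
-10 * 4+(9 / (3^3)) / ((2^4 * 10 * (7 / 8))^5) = -40.00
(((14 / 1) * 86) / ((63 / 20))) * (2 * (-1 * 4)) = -27520 / 9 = -3057.78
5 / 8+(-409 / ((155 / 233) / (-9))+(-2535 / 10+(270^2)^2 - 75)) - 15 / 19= 125207622222961 / 23560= 5314415204.71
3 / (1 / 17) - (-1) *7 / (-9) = 452 / 9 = 50.22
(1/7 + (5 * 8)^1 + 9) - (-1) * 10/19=6606/133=49.67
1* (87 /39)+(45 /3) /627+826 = 2250368 /2717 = 828.25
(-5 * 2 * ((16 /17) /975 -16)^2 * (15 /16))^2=77269712200469069824 /13418118455625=5758610.08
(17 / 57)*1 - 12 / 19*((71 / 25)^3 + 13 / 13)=-13181671 / 890625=-14.80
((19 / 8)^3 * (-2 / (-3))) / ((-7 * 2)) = -0.64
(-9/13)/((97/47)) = -423/1261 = -0.34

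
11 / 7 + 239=1684 / 7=240.57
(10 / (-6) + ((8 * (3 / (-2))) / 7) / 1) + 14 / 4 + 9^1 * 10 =3785 / 42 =90.12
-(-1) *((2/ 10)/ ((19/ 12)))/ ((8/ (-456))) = -7.20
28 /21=4 /3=1.33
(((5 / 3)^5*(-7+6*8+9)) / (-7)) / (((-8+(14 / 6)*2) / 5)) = 78125 / 567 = 137.79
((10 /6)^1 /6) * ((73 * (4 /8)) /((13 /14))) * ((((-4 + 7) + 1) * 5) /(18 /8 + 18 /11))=1124200 /20007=56.19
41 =41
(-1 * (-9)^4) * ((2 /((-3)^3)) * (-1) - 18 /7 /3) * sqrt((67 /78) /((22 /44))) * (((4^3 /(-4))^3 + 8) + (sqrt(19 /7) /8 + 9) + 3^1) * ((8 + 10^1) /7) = -70576764.38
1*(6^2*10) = 360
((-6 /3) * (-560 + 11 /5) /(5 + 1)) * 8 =1487.47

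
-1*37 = -37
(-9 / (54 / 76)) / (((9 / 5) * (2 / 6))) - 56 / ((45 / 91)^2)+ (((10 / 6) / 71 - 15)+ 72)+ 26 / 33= -304135466 / 1581525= -192.31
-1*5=-5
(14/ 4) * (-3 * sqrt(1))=-21/ 2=-10.50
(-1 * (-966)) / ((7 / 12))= 1656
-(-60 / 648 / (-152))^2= -25 / 67371264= -0.00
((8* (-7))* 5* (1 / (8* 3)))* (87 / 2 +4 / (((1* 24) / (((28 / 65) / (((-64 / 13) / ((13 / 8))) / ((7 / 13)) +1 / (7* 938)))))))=-4385732869 / 8644374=-507.35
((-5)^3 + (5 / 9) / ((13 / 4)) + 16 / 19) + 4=-266731 / 2223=-119.99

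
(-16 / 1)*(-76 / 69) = 1216 / 69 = 17.62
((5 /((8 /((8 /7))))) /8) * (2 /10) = 1 /56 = 0.02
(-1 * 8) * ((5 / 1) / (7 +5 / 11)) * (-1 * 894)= 196680 / 41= 4797.07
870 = 870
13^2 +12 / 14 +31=1406 / 7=200.86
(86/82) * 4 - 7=-115/41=-2.80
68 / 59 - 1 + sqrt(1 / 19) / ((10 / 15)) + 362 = 3 * sqrt(19) / 38 + 21367 / 59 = 362.50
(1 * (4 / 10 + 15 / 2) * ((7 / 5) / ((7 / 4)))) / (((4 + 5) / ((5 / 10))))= 79 / 225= 0.35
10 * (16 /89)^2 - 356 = -2817316 /7921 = -355.68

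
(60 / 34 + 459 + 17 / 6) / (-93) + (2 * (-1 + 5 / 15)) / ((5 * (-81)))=-6379529 / 1280610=-4.98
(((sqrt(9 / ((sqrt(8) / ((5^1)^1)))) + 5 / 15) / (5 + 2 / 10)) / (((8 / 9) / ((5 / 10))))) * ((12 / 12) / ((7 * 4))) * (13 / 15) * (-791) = -1017 * 2^(1 / 4) * sqrt(5) / 256-113 / 128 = -11.45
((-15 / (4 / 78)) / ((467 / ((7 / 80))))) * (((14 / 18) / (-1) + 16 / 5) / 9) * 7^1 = -69433 / 672480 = -0.10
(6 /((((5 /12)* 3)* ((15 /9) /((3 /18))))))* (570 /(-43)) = -1368 /215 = -6.36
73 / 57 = 1.28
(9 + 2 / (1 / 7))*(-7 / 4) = -161 / 4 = -40.25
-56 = -56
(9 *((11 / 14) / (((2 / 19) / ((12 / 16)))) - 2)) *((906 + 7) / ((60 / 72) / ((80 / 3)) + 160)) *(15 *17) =187648890 / 3983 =47112.45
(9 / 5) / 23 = 9 / 115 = 0.08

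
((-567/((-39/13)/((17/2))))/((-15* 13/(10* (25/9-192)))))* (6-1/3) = 265013/3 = 88337.67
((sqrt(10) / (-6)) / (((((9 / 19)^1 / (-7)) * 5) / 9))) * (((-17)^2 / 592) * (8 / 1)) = 38437 * sqrt(10) / 2220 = 54.75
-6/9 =-0.67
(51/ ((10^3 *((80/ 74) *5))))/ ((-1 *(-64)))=1887/ 12800000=0.00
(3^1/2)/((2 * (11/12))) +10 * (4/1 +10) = 1549/11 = 140.82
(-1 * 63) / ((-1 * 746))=63 / 746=0.08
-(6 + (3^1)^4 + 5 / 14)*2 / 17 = -1223 / 119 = -10.28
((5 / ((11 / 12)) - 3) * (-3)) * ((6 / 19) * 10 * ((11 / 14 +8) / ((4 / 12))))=-896670 / 1463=-612.90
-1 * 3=-3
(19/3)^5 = 2476099/243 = 10189.71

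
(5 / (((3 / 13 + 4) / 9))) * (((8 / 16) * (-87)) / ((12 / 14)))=-23751 / 44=-539.80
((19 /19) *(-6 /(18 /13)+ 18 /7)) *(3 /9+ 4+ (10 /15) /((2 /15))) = -148 /9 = -16.44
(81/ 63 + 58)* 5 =2075/ 7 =296.43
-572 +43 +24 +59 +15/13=-5783/13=-444.85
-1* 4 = -4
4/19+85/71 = 1899/1349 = 1.41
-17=-17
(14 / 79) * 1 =14 / 79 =0.18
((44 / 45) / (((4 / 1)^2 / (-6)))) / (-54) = 11 / 1620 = 0.01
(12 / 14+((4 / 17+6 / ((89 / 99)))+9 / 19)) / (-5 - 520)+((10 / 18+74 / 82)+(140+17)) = 2058856693816 / 12994362675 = 158.44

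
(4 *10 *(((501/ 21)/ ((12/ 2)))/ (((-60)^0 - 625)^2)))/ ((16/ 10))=4175/ 16353792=0.00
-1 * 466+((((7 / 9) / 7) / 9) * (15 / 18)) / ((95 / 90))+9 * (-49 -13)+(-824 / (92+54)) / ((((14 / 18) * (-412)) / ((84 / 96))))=-306774671 / 299592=-1023.97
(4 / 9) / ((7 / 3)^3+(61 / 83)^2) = 41334 / 1231697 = 0.03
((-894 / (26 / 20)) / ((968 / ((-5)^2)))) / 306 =-18625 / 320892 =-0.06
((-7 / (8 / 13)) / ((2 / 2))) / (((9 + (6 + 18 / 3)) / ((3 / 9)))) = -13 / 72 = -0.18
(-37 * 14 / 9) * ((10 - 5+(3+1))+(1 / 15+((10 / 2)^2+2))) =-280238 / 135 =-2075.84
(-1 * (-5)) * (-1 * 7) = -35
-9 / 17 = -0.53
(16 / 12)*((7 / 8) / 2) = 7 / 12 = 0.58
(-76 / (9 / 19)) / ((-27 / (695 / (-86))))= -501790 / 10449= -48.02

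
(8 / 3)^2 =7.11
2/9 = 0.22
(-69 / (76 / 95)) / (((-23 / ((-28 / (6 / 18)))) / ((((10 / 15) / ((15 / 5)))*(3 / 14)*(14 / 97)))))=-210 / 97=-2.16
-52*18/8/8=-117/8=-14.62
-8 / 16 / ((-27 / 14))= 7 / 27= 0.26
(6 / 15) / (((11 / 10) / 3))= 12 / 11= 1.09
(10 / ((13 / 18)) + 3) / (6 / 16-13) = -1752 / 1313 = -1.33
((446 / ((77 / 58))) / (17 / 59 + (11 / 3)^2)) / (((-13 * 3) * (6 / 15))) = -5723295 / 3649646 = -1.57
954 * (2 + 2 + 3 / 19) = 75366 / 19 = 3966.63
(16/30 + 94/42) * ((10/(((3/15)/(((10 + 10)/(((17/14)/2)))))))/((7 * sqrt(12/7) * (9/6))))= 77600 * sqrt(21)/1071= 332.03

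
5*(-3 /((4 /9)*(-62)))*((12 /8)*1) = 405 /496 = 0.82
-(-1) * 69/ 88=69/ 88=0.78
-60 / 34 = -30 / 17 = -1.76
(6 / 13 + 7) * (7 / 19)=679 / 247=2.75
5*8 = 40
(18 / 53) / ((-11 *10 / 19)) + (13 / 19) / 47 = -114808 / 2603095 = -0.04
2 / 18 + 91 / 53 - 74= -34426 / 477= -72.17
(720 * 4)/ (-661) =-4.36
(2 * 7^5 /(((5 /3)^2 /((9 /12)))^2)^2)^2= 79779353642425058769 /2500000000000000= 31911.74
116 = 116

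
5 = 5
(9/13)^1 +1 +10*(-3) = -368/13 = -28.31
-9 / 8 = -1.12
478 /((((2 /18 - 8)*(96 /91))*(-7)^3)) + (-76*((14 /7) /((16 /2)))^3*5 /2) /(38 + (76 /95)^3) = 48429463 /535932992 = 0.09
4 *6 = 24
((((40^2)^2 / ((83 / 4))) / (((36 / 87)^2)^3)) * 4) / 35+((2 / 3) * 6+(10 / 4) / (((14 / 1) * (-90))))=9517186682845 / 3388392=2808762.00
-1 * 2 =-2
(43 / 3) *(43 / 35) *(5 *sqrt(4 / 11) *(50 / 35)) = 75.85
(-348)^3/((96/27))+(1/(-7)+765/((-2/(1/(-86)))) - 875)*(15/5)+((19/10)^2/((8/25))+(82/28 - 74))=-16313478805/1376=-11855725.88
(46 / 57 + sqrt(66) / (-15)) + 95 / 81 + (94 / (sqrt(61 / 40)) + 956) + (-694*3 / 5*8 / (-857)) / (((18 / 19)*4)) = -sqrt(66) / 15 + 188*sqrt(610) / 61 + 6324272753 / 6594615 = 1034.58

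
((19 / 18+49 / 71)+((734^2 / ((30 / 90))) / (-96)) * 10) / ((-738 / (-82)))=-18706.61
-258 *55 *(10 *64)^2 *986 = -5730852864000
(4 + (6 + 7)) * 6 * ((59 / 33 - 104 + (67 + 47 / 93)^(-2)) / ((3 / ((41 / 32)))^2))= -3799046998734155 / 1997780539392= -1901.63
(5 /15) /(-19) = -1 /57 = -0.02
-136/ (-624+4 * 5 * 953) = -34/ 4609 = -0.01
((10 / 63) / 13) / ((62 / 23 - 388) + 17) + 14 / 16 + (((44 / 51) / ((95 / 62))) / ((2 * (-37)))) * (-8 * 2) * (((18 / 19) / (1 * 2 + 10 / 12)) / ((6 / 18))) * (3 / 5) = 5078935175277167 / 5356182274115400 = 0.95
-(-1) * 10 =10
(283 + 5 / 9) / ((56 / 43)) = 13717 / 63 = 217.73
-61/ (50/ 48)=-1464/ 25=-58.56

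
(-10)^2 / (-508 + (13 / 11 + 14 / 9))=-9900 / 50021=-0.20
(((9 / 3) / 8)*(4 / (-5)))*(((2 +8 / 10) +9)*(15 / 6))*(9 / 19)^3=-129033 / 137180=-0.94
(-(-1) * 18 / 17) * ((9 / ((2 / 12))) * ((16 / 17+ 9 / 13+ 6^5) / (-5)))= -1670729004 / 18785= -88939.53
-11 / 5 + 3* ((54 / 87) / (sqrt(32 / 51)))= -11 / 5 + 27* sqrt(102) / 116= 0.15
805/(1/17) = 13685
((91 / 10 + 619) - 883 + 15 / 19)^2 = 2331054961 / 36100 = 64572.16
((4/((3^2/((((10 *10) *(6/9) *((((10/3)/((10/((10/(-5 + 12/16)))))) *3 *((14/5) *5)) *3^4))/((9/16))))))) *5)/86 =-17920000/2193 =-8171.45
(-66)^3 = -287496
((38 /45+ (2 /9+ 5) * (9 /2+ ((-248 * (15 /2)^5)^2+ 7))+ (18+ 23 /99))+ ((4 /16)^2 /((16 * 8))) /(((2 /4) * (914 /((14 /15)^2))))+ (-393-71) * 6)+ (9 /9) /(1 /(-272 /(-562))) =180872001340069.05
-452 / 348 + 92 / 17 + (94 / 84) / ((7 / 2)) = 321238 / 72471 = 4.43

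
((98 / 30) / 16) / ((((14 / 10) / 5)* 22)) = 35 / 1056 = 0.03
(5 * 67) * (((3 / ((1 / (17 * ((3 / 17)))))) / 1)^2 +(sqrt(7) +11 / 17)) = 335 * sqrt(7) +464980 / 17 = 28238.09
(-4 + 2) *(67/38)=-67/19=-3.53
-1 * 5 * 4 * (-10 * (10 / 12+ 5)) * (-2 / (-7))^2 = 2000 / 21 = 95.24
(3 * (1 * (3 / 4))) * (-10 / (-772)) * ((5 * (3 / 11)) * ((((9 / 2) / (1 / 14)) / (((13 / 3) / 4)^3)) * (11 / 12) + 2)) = 35162775 / 18656924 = 1.88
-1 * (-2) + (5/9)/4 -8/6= 29/36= 0.81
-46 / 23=-2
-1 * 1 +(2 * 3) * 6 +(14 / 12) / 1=217 / 6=36.17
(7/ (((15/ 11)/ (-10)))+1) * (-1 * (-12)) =-604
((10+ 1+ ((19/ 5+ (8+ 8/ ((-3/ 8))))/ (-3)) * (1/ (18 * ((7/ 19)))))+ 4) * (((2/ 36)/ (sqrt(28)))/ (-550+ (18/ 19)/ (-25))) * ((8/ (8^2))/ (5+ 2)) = -8337865 * sqrt(7)/ 4181073894144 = -0.00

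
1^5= 1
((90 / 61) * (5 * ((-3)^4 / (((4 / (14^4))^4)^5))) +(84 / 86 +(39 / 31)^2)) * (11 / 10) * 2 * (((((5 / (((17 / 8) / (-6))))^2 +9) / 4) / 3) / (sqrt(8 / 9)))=8891167456068455696856365806869562836366746042051338739021356427684205062759701120903291783383 * sqrt(2) / 11655730672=1078783471885485224500757000000000000000000000000000000000000000000000000000000000000.00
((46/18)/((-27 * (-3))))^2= 529/531441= 0.00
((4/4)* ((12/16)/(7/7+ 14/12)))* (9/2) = 81/52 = 1.56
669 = 669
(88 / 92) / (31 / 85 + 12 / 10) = 1870 / 3059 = 0.61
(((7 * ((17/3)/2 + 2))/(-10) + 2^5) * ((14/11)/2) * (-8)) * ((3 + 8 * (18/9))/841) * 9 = -1370166/46255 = -29.62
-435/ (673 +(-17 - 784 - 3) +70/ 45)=783/ 233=3.36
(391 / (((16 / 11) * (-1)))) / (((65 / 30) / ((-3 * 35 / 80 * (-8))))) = -270963 / 208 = -1302.71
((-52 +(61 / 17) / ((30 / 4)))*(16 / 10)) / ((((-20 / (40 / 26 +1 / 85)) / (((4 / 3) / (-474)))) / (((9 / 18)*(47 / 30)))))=-352584506 / 25042753125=-0.01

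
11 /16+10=171 /16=10.69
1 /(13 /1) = 1 /13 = 0.08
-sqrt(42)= -6.48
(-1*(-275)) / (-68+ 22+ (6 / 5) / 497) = -683375 / 114304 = -5.98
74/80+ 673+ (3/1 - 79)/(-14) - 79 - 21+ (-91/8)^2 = 1587587/2240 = 708.74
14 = 14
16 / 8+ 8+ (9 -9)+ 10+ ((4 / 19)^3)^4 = 44266298398100436 / 2213314919066161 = 20.00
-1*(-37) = 37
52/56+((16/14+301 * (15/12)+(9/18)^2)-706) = -2292/7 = -327.43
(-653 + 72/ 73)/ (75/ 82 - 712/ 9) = 35126586/ 4212757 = 8.34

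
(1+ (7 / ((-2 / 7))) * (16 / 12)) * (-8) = 760 / 3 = 253.33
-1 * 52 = -52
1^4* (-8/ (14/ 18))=-72/ 7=-10.29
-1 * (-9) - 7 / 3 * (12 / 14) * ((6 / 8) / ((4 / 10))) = 21 / 4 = 5.25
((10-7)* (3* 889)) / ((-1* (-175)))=45.72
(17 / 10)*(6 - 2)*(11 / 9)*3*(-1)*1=-374 / 15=-24.93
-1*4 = -4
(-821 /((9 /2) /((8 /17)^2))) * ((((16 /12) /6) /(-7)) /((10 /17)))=105088 /48195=2.18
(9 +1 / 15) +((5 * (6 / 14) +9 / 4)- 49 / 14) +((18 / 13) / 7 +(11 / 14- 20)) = -49451 / 5460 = -9.06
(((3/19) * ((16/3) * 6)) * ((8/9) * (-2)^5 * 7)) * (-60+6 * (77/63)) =9060352/171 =52984.51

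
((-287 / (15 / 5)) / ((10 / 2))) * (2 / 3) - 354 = -366.76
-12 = -12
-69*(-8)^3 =35328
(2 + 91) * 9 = 837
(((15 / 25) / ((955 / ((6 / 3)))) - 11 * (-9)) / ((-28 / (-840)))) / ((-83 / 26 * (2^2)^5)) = -18436509 / 20291840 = -0.91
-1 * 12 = -12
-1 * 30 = -30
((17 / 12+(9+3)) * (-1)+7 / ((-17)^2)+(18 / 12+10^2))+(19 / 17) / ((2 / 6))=317185 / 3468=91.46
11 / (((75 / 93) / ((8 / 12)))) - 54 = -3368 / 75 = -44.91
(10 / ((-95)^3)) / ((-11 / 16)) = 32 / 1886225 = 0.00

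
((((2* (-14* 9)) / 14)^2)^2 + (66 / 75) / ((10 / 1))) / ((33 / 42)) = 183708154 / 1375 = 133605.93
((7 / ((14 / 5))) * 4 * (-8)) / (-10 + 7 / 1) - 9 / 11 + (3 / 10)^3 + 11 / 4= 944641 / 33000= 28.63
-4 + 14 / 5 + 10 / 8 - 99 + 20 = -1579 / 20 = -78.95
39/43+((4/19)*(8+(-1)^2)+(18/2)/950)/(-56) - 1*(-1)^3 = 4284613/2287600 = 1.87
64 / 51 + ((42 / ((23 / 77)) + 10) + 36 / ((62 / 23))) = 6007838 / 36363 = 165.22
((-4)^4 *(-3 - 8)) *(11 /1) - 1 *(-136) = -30840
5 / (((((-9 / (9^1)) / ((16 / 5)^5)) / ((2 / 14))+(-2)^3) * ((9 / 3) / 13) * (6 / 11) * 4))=-1.24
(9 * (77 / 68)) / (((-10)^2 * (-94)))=-693 / 639200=-0.00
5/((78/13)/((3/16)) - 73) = -5/41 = -0.12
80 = 80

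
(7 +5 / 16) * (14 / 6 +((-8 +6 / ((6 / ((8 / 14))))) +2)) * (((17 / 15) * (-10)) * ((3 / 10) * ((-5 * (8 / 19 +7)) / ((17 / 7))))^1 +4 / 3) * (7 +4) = -13265.47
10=10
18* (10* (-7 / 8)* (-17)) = 5355 / 2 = 2677.50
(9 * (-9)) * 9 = -729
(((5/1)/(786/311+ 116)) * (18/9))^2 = 2418025/339701761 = 0.01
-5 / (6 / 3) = -5 / 2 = -2.50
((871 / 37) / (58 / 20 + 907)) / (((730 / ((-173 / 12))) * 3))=-150683 / 884750364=-0.00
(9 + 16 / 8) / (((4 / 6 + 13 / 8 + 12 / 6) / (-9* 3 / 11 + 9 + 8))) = 3840 / 103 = 37.28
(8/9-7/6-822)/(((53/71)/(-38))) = 19966549/477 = 41858.59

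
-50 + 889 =839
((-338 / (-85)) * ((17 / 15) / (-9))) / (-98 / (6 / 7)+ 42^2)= -0.00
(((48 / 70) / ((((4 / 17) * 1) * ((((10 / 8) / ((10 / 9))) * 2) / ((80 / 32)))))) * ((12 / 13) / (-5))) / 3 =-0.20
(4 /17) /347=4 /5899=0.00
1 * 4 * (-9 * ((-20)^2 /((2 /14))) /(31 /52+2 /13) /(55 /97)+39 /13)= -2607228 /11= -237020.73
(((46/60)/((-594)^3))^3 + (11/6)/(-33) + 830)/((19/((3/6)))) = 206295992351533137786269923571833/9445508987780217300074210304000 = 21.84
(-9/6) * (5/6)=-5/4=-1.25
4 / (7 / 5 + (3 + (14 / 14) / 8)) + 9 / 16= 4189 / 2896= 1.45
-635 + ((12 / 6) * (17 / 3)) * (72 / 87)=-18143 / 29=-625.62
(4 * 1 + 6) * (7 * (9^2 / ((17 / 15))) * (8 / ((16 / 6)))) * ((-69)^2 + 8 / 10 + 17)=1219310820 / 17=71724165.88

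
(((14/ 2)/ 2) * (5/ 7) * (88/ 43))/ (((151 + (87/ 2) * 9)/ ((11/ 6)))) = 0.02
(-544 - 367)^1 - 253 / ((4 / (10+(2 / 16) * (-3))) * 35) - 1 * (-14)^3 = 290497 / 160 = 1815.61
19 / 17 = 1.12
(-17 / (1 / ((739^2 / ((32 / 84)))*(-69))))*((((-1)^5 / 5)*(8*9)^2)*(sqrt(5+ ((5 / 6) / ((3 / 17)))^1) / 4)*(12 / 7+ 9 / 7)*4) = -16308544826564.23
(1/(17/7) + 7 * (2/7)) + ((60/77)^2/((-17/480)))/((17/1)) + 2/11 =2716055/1713481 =1.59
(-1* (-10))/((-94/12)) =-60/47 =-1.28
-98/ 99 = -0.99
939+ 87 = 1026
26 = 26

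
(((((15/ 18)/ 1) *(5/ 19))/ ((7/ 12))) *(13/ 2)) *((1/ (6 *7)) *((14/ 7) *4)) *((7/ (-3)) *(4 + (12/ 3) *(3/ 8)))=-7150/ 1197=-5.97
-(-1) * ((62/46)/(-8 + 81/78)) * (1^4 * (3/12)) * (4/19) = -806/79097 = -0.01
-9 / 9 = -1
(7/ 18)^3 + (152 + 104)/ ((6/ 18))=4479319/ 5832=768.06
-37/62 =-0.60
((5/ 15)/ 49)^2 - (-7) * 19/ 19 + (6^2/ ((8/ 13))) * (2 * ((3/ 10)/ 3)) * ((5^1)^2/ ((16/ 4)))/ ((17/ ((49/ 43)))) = 11.90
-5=-5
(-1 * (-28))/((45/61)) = 1708/45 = 37.96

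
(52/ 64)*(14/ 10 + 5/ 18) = 1963/ 1440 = 1.36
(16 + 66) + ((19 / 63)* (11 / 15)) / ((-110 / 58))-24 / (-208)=10073549 / 122850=82.00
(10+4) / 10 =7 / 5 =1.40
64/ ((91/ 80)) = 5120/ 91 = 56.26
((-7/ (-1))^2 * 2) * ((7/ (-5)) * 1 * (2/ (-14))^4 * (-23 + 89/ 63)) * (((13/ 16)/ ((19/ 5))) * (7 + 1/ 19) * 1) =296140/ 159201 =1.86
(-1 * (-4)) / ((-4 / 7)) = -7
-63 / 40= -1.58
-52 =-52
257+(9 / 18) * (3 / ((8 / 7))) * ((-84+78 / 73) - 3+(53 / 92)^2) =1430007749 / 9885952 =144.65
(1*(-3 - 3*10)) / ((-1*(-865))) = -33 / 865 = -0.04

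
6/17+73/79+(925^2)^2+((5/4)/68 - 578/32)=3932809723347427/5372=732094140608.23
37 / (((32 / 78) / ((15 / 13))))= 1665 / 16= 104.06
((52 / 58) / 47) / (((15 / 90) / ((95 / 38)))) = 390 / 1363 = 0.29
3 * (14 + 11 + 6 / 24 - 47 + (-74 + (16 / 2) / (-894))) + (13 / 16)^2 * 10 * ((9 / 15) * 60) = -236591 / 4768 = -49.62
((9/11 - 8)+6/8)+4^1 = -107/44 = -2.43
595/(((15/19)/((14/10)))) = 15827/15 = 1055.13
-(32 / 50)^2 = -256 / 625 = -0.41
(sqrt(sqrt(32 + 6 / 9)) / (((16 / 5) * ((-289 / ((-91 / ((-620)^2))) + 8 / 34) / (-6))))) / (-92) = 7735 * 2^(1 / 4) * 3^(3 / 4) * sqrt(7) / 1389978367104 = 0.00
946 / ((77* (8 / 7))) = 43 / 4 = 10.75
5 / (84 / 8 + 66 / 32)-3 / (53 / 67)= -36161 / 10653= -3.39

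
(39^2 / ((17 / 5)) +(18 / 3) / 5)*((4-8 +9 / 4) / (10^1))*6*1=-470.98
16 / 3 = 5.33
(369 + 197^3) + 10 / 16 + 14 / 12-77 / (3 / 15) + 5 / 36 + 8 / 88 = 6055124345 / 792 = 7645359.02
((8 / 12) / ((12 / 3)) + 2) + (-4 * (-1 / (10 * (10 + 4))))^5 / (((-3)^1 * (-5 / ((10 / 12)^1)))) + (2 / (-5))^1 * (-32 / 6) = 2032596563 / 472696875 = 4.30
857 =857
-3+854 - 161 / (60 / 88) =614.87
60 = 60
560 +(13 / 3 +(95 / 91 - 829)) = -71969 / 273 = -263.62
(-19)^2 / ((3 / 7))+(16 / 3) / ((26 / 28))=11025 / 13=848.08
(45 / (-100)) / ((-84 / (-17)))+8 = 4429 / 560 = 7.91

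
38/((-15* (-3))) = 38/45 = 0.84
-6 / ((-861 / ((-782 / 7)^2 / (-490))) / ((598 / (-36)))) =91422838 / 31008915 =2.95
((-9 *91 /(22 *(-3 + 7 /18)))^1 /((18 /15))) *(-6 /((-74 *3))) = 12285 /38258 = 0.32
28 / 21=4 / 3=1.33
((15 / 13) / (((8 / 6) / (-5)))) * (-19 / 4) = 4275 / 208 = 20.55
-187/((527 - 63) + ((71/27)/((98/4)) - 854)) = 247401/515828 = 0.48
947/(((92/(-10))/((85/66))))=-402475/3036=-132.57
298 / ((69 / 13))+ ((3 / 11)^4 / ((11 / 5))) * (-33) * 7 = 56132389 / 1010229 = 55.56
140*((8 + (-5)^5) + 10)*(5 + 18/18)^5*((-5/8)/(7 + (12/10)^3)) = 264250350000/1091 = 242209303.39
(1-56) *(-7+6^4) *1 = -70895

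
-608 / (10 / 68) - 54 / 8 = -82823 / 20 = -4141.15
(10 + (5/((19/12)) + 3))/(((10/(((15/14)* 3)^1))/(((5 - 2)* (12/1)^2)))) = 298404/133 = 2243.64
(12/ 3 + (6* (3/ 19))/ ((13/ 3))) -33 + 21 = -1922/ 247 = -7.78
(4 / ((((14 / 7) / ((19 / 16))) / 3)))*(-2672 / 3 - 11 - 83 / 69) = -591831 / 92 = -6432.95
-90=-90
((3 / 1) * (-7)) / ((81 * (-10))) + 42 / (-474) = -1337 / 21330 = -0.06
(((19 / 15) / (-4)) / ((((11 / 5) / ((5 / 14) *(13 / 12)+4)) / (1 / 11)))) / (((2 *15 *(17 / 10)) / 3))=-1273 / 376992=-0.00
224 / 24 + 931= 2821 / 3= 940.33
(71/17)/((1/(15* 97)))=103305/17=6076.76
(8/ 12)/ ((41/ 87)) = 58/ 41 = 1.41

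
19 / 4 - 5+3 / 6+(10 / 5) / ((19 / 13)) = 123 / 76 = 1.62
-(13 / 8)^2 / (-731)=169 / 46784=0.00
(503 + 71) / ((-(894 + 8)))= -7 / 11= -0.64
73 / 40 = 1.82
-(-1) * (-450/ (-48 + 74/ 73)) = 3285/ 343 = 9.58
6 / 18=1 / 3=0.33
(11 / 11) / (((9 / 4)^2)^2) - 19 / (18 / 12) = -82850 / 6561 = -12.63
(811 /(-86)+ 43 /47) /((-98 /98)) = 34419 /4042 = 8.52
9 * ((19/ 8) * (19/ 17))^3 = 423412929/ 2515456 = 168.32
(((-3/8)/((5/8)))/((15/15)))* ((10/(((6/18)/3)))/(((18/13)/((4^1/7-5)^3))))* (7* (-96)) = -111537504/49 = -2276275.59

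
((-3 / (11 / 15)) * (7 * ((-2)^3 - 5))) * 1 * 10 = 40950 / 11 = 3722.73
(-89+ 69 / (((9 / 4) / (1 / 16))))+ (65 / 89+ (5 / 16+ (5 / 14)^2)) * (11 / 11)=-85.91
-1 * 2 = -2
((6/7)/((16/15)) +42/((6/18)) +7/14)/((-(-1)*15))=7129/840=8.49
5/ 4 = 1.25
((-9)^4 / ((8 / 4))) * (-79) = -518319 / 2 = -259159.50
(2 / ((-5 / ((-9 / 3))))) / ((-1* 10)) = -3 / 25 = -0.12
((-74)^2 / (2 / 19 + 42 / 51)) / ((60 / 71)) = 31395277 / 4500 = 6976.73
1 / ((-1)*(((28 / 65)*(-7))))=65 / 196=0.33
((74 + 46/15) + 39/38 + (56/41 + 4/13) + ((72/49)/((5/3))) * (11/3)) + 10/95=247430021/2977338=83.10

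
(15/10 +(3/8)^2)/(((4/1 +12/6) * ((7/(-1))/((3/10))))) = -3/256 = -0.01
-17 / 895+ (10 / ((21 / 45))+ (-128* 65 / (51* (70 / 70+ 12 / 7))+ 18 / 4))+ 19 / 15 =-26652329 / 809438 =-32.93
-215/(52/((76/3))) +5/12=-5425/52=-104.33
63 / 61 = 1.03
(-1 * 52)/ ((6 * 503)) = -26/ 1509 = -0.02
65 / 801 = 0.08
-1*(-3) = 3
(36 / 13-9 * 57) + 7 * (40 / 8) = -6178 / 13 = -475.23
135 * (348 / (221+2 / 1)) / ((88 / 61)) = 146.03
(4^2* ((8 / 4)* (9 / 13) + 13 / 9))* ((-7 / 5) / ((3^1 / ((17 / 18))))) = -315112 / 15795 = -19.95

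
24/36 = 2/3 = 0.67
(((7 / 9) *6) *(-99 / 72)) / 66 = -7 / 72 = -0.10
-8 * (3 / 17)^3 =-0.04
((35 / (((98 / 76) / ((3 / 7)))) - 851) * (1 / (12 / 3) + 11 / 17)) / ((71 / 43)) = -107881367 / 236572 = -456.02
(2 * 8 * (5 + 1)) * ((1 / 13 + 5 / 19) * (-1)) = -8064 / 247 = -32.65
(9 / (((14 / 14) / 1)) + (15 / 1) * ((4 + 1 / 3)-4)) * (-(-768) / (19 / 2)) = 21504 / 19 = 1131.79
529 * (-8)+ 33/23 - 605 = -111218/23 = -4835.57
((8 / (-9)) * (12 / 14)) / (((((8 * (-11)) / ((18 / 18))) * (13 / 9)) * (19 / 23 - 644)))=-46 / 4935931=-0.00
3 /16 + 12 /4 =51 /16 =3.19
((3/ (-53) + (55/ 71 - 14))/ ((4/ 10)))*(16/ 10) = -199920/ 3763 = -53.13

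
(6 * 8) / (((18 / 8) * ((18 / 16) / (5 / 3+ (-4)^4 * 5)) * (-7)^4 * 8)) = 246080 / 194481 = 1.27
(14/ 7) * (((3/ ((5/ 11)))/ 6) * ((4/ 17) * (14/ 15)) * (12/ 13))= 2464/ 5525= 0.45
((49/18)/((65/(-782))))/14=-2737/1170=-2.34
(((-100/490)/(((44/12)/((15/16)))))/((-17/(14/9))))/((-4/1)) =-0.00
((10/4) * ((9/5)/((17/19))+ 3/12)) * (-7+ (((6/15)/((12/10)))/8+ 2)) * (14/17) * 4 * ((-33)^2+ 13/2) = -82559071/816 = -101175.33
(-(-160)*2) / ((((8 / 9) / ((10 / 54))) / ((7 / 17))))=1400 / 51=27.45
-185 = -185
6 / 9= 2 / 3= 0.67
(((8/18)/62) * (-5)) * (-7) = 70/279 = 0.25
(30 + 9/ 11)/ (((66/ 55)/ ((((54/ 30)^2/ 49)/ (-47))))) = -9153/ 253330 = -0.04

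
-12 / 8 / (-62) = 3 / 124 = 0.02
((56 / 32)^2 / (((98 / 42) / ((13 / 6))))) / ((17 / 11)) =1001 / 544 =1.84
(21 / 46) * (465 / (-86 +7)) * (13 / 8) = -126945 / 29072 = -4.37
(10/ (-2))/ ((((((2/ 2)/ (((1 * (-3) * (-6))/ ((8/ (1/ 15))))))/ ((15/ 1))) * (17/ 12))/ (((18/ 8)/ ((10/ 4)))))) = -243/ 34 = -7.15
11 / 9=1.22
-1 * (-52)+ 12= 64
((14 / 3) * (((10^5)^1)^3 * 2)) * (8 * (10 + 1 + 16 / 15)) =8108800000000000000 / 9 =900977777777777777.78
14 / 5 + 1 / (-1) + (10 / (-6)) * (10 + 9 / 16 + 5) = -1931 / 80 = -24.14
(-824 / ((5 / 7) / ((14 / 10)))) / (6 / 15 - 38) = 10094 / 235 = 42.95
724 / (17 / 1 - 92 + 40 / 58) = -20996 / 2155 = -9.74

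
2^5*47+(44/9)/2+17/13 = 176407/117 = 1507.75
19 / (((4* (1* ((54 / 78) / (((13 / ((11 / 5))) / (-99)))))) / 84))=-112385 / 3267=-34.40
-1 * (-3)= 3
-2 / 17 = -0.12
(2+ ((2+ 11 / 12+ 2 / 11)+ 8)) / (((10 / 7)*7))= 1729 / 1320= 1.31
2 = 2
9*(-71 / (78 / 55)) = -450.58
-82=-82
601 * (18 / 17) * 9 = 97362 / 17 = 5727.18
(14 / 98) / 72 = 1 / 504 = 0.00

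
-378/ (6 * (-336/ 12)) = 9/ 4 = 2.25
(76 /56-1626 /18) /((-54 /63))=3737 /36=103.81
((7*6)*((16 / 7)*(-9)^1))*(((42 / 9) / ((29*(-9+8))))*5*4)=80640 / 29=2780.69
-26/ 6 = -13/ 3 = -4.33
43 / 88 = 0.49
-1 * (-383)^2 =-146689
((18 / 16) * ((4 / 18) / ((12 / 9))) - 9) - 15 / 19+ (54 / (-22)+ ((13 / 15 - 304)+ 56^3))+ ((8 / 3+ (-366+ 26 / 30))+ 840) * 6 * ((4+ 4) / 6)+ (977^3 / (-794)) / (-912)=7185153906937 / 39827040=180408.94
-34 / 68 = -1 / 2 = -0.50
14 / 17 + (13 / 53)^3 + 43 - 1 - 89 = -116831096 / 2530909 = -46.16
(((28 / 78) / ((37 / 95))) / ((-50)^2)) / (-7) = -19 / 360750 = -0.00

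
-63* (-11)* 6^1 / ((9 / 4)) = 1848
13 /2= 6.50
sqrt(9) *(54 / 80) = 81 / 40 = 2.02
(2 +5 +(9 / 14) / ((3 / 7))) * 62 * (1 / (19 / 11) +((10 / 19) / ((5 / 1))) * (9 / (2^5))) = 320.71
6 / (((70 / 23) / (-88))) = -6072 / 35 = -173.49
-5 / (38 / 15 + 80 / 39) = -1.09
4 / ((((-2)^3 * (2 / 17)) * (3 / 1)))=-17 / 12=-1.42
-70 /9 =-7.78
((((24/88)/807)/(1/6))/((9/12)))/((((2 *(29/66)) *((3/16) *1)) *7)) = 128/54607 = 0.00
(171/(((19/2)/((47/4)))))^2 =178929/4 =44732.25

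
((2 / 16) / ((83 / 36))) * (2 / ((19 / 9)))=81 / 1577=0.05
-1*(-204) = 204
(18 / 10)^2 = 81 / 25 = 3.24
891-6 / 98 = 43656 / 49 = 890.94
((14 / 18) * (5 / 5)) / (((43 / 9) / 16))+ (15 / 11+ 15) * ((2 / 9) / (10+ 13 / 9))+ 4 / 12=475847 / 146157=3.26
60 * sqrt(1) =60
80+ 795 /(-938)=74245 /938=79.15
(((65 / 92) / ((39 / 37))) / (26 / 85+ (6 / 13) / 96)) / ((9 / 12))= 3270800 / 1137051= 2.88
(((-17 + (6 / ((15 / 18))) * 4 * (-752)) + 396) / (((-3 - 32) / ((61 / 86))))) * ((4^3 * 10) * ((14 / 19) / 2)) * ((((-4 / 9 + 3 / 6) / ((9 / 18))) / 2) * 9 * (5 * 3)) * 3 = 1869112224 / 817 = 2287775.06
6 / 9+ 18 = 56 / 3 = 18.67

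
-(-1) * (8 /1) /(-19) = -8 /19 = -0.42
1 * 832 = 832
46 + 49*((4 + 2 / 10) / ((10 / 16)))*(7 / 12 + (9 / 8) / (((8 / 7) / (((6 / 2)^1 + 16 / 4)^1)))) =2507.02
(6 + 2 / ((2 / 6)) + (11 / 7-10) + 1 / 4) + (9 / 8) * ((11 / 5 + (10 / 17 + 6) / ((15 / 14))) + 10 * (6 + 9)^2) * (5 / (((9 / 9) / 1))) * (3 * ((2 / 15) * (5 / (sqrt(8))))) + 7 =303 / 28 + 1727637 * sqrt(2) / 272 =8993.35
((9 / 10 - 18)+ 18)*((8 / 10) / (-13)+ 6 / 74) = 0.02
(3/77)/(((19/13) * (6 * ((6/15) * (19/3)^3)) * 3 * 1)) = 0.00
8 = 8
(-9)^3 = -729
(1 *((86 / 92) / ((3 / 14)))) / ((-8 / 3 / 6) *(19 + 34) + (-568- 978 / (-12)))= -1806 / 211163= -0.01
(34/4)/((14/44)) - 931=-6330/7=-904.29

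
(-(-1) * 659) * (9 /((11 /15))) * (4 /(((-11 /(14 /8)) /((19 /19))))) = -622755 /121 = -5146.74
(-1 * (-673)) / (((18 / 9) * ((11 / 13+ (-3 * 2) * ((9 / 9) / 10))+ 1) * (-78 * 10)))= -673 / 1944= -0.35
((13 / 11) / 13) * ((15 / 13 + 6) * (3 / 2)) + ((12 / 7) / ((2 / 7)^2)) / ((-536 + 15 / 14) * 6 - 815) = 0.97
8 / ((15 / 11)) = 88 / 15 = 5.87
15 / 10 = 3 / 2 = 1.50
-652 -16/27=-17620/27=-652.59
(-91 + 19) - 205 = -277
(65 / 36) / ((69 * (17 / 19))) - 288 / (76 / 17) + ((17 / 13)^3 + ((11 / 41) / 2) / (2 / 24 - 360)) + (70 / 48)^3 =-262162988668541747 / 4439342900009472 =-59.05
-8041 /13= -618.54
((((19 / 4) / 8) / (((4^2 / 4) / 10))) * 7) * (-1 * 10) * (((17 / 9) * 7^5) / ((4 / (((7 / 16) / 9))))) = -6650109725 / 165888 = -40087.95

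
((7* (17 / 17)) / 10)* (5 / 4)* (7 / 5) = 49 / 40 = 1.22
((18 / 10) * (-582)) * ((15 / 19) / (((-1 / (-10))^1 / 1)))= -157140 / 19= -8270.53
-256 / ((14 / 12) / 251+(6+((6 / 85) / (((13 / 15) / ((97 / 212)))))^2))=-105786736493568 / 2481871240871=-42.62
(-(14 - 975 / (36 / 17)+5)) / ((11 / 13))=68861 / 132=521.67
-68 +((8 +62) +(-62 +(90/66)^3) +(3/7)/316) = -169180827/2944172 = -57.46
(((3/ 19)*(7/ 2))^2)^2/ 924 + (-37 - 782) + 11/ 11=-75048205651/ 91745984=-818.00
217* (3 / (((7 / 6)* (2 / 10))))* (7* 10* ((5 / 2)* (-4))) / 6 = -325500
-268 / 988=-67 / 247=-0.27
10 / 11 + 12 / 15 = 94 / 55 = 1.71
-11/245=-0.04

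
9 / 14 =0.64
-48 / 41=-1.17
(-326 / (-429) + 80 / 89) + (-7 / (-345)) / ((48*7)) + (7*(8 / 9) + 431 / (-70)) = 847775779 / 491771280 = 1.72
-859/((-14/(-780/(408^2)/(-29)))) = 55835/5632032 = 0.01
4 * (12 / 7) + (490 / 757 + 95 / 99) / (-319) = 1146684241 / 167347719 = 6.85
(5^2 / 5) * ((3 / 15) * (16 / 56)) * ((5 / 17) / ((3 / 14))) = 20 / 51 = 0.39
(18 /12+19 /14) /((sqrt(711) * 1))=20 * sqrt(79) /1659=0.11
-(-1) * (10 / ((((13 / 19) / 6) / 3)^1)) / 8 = 855 / 26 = 32.88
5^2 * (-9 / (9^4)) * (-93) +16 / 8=1261 / 243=5.19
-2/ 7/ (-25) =2/ 175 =0.01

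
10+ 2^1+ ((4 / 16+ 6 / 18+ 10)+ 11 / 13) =3655 / 156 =23.43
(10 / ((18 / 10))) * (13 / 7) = 650 / 63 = 10.32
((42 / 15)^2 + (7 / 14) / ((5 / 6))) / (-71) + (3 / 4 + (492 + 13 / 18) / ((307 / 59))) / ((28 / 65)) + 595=448460049409 / 549284400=816.44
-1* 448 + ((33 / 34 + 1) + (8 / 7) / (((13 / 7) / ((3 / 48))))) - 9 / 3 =-99227 / 221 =-448.99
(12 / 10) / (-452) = -3 / 1130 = -0.00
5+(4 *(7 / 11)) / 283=15593 / 3113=5.01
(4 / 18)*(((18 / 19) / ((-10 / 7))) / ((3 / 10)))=-28 / 57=-0.49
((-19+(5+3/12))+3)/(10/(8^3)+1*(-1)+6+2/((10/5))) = -2752/1541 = -1.79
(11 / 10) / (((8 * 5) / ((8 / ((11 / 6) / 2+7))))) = 66 / 2375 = 0.03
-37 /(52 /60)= -555 /13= -42.69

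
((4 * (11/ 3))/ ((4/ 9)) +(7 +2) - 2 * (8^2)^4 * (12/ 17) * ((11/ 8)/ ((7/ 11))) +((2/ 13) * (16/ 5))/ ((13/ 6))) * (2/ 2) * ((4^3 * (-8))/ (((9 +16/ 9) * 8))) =2964185339674752/ 9753835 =303899475.40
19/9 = 2.11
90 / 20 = 9 / 2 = 4.50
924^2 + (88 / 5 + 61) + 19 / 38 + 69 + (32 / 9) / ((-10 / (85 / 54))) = 2075034203 / 2430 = 853923.54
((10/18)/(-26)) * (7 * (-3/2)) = 35/156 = 0.22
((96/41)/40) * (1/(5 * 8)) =3/2050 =0.00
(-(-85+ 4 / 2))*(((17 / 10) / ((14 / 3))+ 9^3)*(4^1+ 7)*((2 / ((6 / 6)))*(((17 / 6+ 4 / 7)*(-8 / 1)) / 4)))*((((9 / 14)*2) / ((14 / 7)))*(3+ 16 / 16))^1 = -39994530147 / 1715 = -23320425.74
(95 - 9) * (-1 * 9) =-774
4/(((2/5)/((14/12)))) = 35/3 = 11.67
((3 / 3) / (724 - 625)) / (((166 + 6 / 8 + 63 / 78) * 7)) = 52 / 6038109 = 0.00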